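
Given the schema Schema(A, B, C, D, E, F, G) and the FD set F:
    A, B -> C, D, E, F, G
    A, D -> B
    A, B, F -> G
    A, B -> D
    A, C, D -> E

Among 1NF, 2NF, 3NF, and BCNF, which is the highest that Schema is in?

Candidate keys: {A, B}, {A, D}. Prime attributes: {A, B, D}.
The left-hand side of every FD is a superkey, so BCNF is satisfied.

BCNF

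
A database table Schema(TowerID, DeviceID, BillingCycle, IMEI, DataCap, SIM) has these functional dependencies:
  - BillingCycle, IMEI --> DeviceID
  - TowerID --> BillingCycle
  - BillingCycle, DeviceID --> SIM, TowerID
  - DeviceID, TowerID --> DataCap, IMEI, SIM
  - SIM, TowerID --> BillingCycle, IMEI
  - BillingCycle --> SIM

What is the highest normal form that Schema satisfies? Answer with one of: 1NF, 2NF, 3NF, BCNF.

1NF

Candidate keys: {BillingCycle, DeviceID}, {BillingCycle, IMEI}, {TowerID}. Prime attributes: {BillingCycle, DeviceID, IMEI, TowerID}.
For BillingCycle --> SIM we have {BillingCycle}⁺ = {BillingCycle, SIM}; {BillingCycle} is not a superkey, so BCNF fails.
Because {SIM} is non-prime and the left side of BillingCycle --> SIM is not a superkey, the relation is not in 3NF.
{BillingCycle} is a proper subset of the key {BillingCycle, DeviceID}, and {BillingCycle}⁺ contains the non-prime attribute {SIM} — a partial dependency, so 2NF is violated.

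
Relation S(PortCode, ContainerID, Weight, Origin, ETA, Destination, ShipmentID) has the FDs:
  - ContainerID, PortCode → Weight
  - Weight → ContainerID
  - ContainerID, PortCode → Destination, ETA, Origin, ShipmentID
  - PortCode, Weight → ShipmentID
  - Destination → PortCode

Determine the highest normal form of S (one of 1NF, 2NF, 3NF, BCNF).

Candidate keys: {ContainerID, Destination}, {ContainerID, PortCode}, {Destination, Weight}, {PortCode, Weight}. Prime attributes: {ContainerID, Destination, PortCode, Weight}.
Weight → ContainerID: {Weight}⁺ = {ContainerID, Weight}, which is not all of the attributes, so the left side is not a superkey — BCNF is violated.
Its right-hand attributes {ContainerID} are all prime, as are those of every other non-superkey FD — the relation is in 3NF.

3NF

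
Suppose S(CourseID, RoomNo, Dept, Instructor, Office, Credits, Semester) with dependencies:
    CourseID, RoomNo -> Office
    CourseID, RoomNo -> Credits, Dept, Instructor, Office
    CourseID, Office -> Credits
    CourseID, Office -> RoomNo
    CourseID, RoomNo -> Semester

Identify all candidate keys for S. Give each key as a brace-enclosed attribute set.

{CourseID} never appears on the right of any FD, so every key must include it.
{CourseID, Office}⁺ = {CourseID, Credits, Dept, Instructor, Office, RoomNo, Semester} — all of the relation — so {CourseID, Office} is a candidate key.
{CourseID, RoomNo}⁺ = {CourseID, Credits, Dept, Instructor, Office, RoomNo, Semester} — all of the relation — so {CourseID, RoomNo} is a candidate key.
These are minimal and exhaustive — every other superkey contains one of them.

{CourseID, Office}, {CourseID, RoomNo}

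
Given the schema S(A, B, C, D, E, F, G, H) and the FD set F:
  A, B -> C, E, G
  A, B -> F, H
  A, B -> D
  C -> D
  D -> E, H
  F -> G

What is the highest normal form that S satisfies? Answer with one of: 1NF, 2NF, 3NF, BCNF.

2NF

Candidate key: {A, B}. Prime attributes: {A, B}.
C -> D breaks BCNF: {C}⁺ = {C, D, E, H}, so {C} is not a superkey.
C -> D determines the non-prime attribute {D} from a non-superkey — 3NF is violated.
No non-prime attribute depends on a proper subset of any candidate key, so 2NF holds.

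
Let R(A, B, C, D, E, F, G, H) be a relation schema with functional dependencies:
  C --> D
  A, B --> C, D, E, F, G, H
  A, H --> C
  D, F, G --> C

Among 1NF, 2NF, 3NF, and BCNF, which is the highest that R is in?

2NF

Candidate key: {A, B}. Prime attributes: {A, B}.
C --> D breaks BCNF: {C}⁺ = {C, D}, so {C} is not a superkey.
C --> D determines the non-prime attribute {D} from a non-superkey — 3NF is violated.
No proper subset of a key has a non-prime attribute in its closure, so there is no partial dependency; 2NF holds.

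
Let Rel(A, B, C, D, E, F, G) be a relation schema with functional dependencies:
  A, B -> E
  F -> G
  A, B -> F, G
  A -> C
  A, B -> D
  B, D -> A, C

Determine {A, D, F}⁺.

{A, C, D, F, G}

Start with {A, D, F}.
F -> G applies; add {G} → now {A, D, F, G}.
A -> C applies; add {C} → now {A, C, D, F, G}.
No further FD applies.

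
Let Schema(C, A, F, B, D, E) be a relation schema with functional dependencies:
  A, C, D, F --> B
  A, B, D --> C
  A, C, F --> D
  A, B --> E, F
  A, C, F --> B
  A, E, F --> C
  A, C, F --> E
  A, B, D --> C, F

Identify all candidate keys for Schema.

{A, B}, {A, C, F}, {A, E, F}

Attributes never on any right-hand side: {A} — every candidate key must contain it.
{A, B}⁺ = {A, B, C, D, E, F} — all of the relation — so {A, B} is a candidate key.
{A, C, F}⁺ = {A, B, C, D, E, F} — all of the relation — so {A, C, F} is a candidate key.
{A, E, F}⁺ = {A, B, C, D, E, F} — all of the relation — so {A, E, F} is a candidate key.
Any other superkey properly contains one of these, so there are no further candidate keys.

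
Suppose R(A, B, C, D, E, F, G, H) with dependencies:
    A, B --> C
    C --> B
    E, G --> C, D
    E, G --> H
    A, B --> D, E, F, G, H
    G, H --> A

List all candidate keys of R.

{A, B}, {A, C}, {B, G, H}, {C, G, H}, {E, G}

{A, B}⁺ = {A, B, C, D, E, F, G, H}, which is every attribute, so {A, B} is a candidate key.
{A, C}⁺ = {A, B, C, D, E, F, G, H}, which is every attribute, so {A, C} is a candidate key.
{E, G}⁺ = {A, B, C, D, E, F, G, H}, which is every attribute, so {E, G} is a candidate key.
{B, G, H}⁺ = {A, B, C, D, E, F, G, H}, which is every attribute, so {B, G, H} is a candidate key.
{C, G, H}⁺ = {A, B, C, D, E, F, G, H}, which is every attribute, so {C, G, H} is a candidate key.
No proper subset of any of these is a key, and no other minimal superkey exists.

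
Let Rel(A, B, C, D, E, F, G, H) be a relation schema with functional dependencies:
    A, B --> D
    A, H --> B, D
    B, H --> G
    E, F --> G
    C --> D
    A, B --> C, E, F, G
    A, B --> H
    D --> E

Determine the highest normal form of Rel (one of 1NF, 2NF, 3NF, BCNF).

Candidate keys: {A, B}, {A, H}. Prime attributes: {A, B, H}.
For B, H --> G we have {B, H}⁺ = {B, G, H}; {B, H} is not a superkey, so BCNF fails.
B, H --> G has non-prime {G} on the right and a non-superkey on the left, so 3NF fails.
Checking every proper subset of each key, none determines a non-prime attribute — 2NF is satisfied.

2NF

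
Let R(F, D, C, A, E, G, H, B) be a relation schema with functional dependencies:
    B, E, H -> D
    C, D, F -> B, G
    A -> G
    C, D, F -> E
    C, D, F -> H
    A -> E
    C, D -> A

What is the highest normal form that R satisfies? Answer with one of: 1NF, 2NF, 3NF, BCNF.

Candidate keys: {A, B, C, F, H}, {B, C, E, F, H}, {C, D, F}. Prime attributes: {A, B, C, D, E, F, H}.
For B, E, H -> D we have {B, E, H}⁺ = {B, D, E, H}; {B, E, H} is not a superkey, so BCNF fails.
A -> G has non-prime {G} on the right and a non-superkey on the left, so 3NF fails.
Since {C, D} ⊂ {C, D, F} and {C, D}⁺ ⊇ {G} with {G} non-prime, there is a partial dependency; 2NF fails.

1NF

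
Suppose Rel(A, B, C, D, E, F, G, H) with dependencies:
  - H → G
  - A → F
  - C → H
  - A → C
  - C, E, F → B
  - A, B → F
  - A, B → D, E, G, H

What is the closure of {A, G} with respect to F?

{A, C, F, G, H}

Start with {A, G}.
A → F applies; add {F} → now {A, F, G}.
A → C applies; add {C} → now {A, C, F, G}.
C → H applies; add {H} → now {A, C, F, G, H}.
No further FD applies.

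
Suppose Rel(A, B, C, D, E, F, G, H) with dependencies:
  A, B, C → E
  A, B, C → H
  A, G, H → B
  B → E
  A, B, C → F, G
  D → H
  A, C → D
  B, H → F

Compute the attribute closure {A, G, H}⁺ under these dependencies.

Start with {A, G, H}.
A, G, H → B applies; add {B} → now {A, B, G, H}.
B → E applies; add {E} → now {A, B, E, G, H}.
B, H → F applies; add {F} → now {A, B, E, F, G, H}.
No further FD applies.

{A, B, E, F, G, H}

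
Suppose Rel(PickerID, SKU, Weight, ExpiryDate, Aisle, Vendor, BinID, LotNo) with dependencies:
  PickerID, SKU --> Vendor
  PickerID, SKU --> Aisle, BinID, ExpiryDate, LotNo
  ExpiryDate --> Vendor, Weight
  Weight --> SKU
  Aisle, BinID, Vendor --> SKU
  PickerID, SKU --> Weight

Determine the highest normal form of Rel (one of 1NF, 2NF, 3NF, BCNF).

3NF

Candidate keys: {Aisle, BinID, PickerID, Vendor}, {ExpiryDate, PickerID}, {PickerID, SKU}, {PickerID, Weight}. Prime attributes: {Aisle, BinID, ExpiryDate, PickerID, SKU, Vendor, Weight}.
For ExpiryDate --> Vendor, Weight we have {ExpiryDate}⁺ = {ExpiryDate, SKU, Vendor, Weight}; {ExpiryDate} is not a superkey, so BCNF fails.
Since {Vendor, Weight} ⊆ prime attributes and every other non-superkey FD also has a prime right side, the schema is in 3NF.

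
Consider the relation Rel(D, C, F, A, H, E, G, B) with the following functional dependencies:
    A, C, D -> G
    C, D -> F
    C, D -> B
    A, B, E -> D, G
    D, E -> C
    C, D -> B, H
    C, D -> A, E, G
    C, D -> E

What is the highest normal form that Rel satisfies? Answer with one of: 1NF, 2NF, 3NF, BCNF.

Candidate keys: {A, B, E}, {C, D}, {D, E}. Prime attributes: {A, B, C, D, E}.
Every FD has a superkey on the left, so the relation is in BCNF.

BCNF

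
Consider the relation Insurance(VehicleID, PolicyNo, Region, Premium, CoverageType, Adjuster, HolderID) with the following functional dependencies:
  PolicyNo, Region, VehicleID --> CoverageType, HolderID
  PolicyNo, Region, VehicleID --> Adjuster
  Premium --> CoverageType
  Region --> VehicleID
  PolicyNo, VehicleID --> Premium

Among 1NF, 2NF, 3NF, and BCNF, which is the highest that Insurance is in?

1NF

Candidate key: {PolicyNo, Region}. Prime attributes: {PolicyNo, Region}.
Premium --> CoverageType: {Premium}⁺ = {CoverageType, Premium}, which is not all of the attributes, so the left side is not a superkey — BCNF is violated.
Premium --> CoverageType has non-prime {CoverageType} on the right and a non-superkey on the left, so 3NF fails.
{Region} is a proper subset of the key {PolicyNo, Region}, and {Region}⁺ contains the non-prime attribute {VehicleID} — a partial dependency, so 2NF is violated.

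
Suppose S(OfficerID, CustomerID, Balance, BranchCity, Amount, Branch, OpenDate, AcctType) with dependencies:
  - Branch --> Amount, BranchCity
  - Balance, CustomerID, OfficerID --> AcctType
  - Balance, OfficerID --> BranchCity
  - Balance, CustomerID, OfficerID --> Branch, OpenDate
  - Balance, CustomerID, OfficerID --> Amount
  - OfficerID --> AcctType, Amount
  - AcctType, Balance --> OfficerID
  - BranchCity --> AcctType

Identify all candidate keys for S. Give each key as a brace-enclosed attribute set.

{AcctType, Balance, CustomerID}, {Balance, Branch, CustomerID}, {Balance, BranchCity, CustomerID}, {Balance, CustomerID, OfficerID}

{Balance, CustomerID} never appear on the right of any FD, so every key must include all of them.
{AcctType, Balance, CustomerID}⁺ = {AcctType, Amount, Balance, Branch, BranchCity, CustomerID, OfficerID, OpenDate}, which is every attribute, so {AcctType, Balance, CustomerID} is a candidate key.
{Balance, Branch, CustomerID}⁺ = {AcctType, Amount, Balance, Branch, BranchCity, CustomerID, OfficerID, OpenDate}, which is every attribute, so {Balance, Branch, CustomerID} is a candidate key.
{Balance, BranchCity, CustomerID}⁺ = {AcctType, Amount, Balance, Branch, BranchCity, CustomerID, OfficerID, OpenDate}, which is every attribute, so {Balance, BranchCity, CustomerID} is a candidate key.
{Balance, CustomerID, OfficerID}⁺ = {AcctType, Amount, Balance, Branch, BranchCity, CustomerID, OfficerID, OpenDate}, which is every attribute, so {Balance, CustomerID, OfficerID} is a candidate key.
No proper subset of any of these is a key, and no other minimal superkey exists.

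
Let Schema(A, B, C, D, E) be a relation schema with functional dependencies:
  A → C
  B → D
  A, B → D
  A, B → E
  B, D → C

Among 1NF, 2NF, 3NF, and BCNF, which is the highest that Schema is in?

Candidate key: {A, B}. Prime attributes: {A, B}.
A → C: {A}⁺ = {A, C}, which is not all of the attributes, so the left side is not a superkey — BCNF is violated.
Because {C} is non-prime and the left side of A → C is not a superkey, the relation is not in 3NF.
Since {A} ⊂ {A, B} and {A}⁺ ⊇ {C} with {C} non-prime, there is a partial dependency; 2NF fails.

1NF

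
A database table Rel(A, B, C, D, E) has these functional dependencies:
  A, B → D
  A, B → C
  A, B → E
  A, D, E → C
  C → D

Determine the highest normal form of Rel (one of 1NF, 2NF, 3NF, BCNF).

2NF

Candidate key: {A, B}. Prime attributes: {A, B}.
For A, D, E → C we have {A, D, E}⁺ = {A, C, D, E}; {A, D, E} is not a superkey, so BCNF fails.
A, D, E → C has non-prime {C} on the right and a non-superkey on the left, so 3NF fails.
No proper subset of a key has a non-prime attribute in its closure, so there is no partial dependency; 2NF holds.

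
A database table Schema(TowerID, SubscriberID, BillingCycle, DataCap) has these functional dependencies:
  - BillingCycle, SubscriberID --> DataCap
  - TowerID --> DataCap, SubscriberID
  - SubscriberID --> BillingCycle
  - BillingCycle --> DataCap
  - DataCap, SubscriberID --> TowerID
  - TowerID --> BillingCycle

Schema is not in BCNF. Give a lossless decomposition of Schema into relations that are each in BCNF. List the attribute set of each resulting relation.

Candidate keys of the original relation: {SubscriberID}, {TowerID}.
{BillingCycle, DataCap, SubscriberID, TowerID}: {BillingCycle} determines {BillingCycle, DataCap} here but is not a superkey — split on BillingCycle --> DataCap, giving {BillingCycle, DataCap} and {BillingCycle, SubscriberID, TowerID}.
{BillingCycle, DataCap}: every determinant is a superkey — BCNF.
{BillingCycle, SubscriberID, TowerID}: every determinant is a superkey — BCNF.

{BillingCycle, DataCap}; {BillingCycle, SubscriberID, TowerID}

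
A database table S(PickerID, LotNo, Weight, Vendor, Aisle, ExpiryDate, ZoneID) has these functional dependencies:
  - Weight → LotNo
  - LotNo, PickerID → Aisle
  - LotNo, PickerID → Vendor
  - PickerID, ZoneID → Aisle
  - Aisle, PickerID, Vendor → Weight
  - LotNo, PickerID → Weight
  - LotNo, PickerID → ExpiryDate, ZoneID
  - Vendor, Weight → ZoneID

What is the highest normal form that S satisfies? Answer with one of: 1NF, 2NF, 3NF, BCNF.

3NF

Candidate keys: {Aisle, PickerID, Vendor}, {LotNo, PickerID}, {PickerID, Vendor, ZoneID}, {PickerID, Weight}. Prime attributes: {Aisle, LotNo, PickerID, Vendor, Weight, ZoneID}.
For Weight → LotNo we have {Weight}⁺ = {LotNo, Weight}; {Weight} is not a superkey, so BCNF fails.
But every attribute on its right side ({LotNo}) is prime, and the same holds for every other non-superkey FD, so 3NF still holds.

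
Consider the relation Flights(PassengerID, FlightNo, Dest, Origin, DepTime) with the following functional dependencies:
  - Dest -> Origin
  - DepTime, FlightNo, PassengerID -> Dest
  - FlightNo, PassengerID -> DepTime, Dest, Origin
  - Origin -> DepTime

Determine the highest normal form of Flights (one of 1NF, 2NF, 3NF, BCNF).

2NF

Candidate key: {FlightNo, PassengerID}. Prime attributes: {FlightNo, PassengerID}.
For Dest -> Origin we have {Dest}⁺ = {DepTime, Dest, Origin}; {Dest} is not a superkey, so BCNF fails.
Dest -> Origin has non-prime {Origin} on the right and a non-superkey on the left, so 3NF fails.
Checking every proper subset of each key, none determines a non-prime attribute — 2NF is satisfied.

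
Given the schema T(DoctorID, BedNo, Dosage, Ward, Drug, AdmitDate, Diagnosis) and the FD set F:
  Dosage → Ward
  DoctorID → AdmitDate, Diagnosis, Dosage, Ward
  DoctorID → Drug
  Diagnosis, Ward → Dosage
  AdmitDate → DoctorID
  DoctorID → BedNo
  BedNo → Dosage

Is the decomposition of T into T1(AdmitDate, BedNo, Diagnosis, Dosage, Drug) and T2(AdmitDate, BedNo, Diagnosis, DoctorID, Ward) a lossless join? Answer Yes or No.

Common attributes: {AdmitDate, BedNo, Diagnosis}; their closure is {AdmitDate, BedNo, Diagnosis, DoctorID, Dosage, Drug, Ward}.
Since T1 ⊆ {AdmitDate, BedNo, Diagnosis, DoctorID, Dosage, Drug, Ward}, the intersection is a superkey of T1; the decomposition is lossless.

Yes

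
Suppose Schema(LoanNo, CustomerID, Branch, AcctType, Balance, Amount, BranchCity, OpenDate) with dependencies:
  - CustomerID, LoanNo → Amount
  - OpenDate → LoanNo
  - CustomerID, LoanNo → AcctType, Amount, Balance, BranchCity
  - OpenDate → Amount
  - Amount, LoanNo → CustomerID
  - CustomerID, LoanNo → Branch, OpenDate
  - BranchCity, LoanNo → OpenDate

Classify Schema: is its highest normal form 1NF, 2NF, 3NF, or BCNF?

Candidate keys: {Amount, LoanNo}, {BranchCity, LoanNo}, {CustomerID, LoanNo}, {OpenDate}. Prime attributes: {Amount, BranchCity, CustomerID, LoanNo, OpenDate}.
Each dependency's left side is a superkey — BCNF holds.

BCNF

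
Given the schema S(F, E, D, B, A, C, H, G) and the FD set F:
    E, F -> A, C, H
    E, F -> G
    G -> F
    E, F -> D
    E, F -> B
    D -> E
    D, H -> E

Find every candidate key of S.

{D, F}⁺ = {A, B, C, D, E, F, G, H} — all of the relation — so {D, F} is a candidate key.
{D, G}⁺ = {A, B, C, D, E, F, G, H} — all of the relation — so {D, G} is a candidate key.
{E, F}⁺ = {A, B, C, D, E, F, G, H} — all of the relation — so {E, F} is a candidate key.
{E, G}⁺ = {A, B, C, D, E, F, G, H} — all of the relation — so {E, G} is a candidate key.
Any other superkey properly contains one of these, so there are no further candidate keys.

{D, F}, {D, G}, {E, F}, {E, G}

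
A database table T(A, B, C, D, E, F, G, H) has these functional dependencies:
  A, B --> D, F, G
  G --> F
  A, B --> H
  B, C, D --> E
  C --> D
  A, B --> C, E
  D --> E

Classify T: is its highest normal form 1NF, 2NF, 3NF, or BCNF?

2NF

Candidate key: {A, B}. Prime attributes: {A, B}.
For G --> F we have {G}⁺ = {F, G}; {G} is not a superkey, so BCNF fails.
Because {F} is non-prime and the left side of G --> F is not a superkey, the relation is not in 3NF.
No proper subset of a key has a non-prime attribute in its closure, so there is no partial dependency; 2NF holds.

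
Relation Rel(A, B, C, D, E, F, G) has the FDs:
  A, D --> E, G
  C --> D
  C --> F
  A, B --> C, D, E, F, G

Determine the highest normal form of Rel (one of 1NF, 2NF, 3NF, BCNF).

Candidate key: {A, B}. Prime attributes: {A, B}.
For A, D --> E, G we have {A, D}⁺ = {A, D, E, G}; {A, D} is not a superkey, so BCNF fails.
Because {E, G} are non-prime and the left side of A, D --> E, G is not a superkey, the relation is not in 3NF.
Checking every proper subset of each key, none determines a non-prime attribute — 2NF is satisfied.

2NF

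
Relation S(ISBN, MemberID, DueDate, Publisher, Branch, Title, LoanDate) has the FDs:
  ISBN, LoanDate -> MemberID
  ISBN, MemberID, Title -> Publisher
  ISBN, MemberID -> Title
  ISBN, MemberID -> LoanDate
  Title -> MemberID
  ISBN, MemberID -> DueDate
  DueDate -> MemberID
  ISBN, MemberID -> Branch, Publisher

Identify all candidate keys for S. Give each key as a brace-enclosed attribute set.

Attributes never on any right-hand side: {ISBN} — every candidate key must contain it.
{DueDate, ISBN}⁺ = {Branch, DueDate, ISBN, LoanDate, MemberID, Publisher, Title}, which is every attribute, so {DueDate, ISBN} is a candidate key.
{ISBN, LoanDate}⁺ = {Branch, DueDate, ISBN, LoanDate, MemberID, Publisher, Title}, which is every attribute, so {ISBN, LoanDate} is a candidate key.
{ISBN, MemberID}⁺ = {Branch, DueDate, ISBN, LoanDate, MemberID, Publisher, Title}, which is every attribute, so {ISBN, MemberID} is a candidate key.
{ISBN, Title}⁺ = {Branch, DueDate, ISBN, LoanDate, MemberID, Publisher, Title}, which is every attribute, so {ISBN, Title} is a candidate key.
No proper subset of any of these is a key, and no other minimal superkey exists.

{DueDate, ISBN}, {ISBN, LoanDate}, {ISBN, MemberID}, {ISBN, Title}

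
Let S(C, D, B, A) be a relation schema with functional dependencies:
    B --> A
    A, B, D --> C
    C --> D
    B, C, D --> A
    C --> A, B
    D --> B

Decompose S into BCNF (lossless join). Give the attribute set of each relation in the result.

{A, B}; {B, C, D}

Candidate keys of the original relation: {C}, {D}.
In {A, B, C, D}, {B} is not a superkey ({B}⁺ restricted to this set is {A, B}), so split on B --> A into {A, B} and {B, C, D}.
{A, B}: every determinant is a superkey — BCNF.
{B, C, D}: every determinant is a superkey — BCNF.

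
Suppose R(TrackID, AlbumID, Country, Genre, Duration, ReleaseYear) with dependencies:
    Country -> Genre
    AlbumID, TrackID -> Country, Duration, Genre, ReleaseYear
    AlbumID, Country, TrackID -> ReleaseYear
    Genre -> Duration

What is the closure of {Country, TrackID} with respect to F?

{Country, Duration, Genre, TrackID}

Start with {Country, TrackID}.
Country -> Genre applies; add {Genre} → now {Country, Genre, TrackID}.
Genre -> Duration applies; add {Duration} → now {Country, Duration, Genre, TrackID}.
No further FD applies.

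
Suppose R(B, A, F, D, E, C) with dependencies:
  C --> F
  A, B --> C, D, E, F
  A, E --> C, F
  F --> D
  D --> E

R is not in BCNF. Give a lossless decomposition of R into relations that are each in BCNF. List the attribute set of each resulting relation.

Candidate key of the original relation: {A, B}.
Within {A, B, C, D, E, F}: {C}⁺ ∩ {A, B, C, D, E, F} = {C, D, E, F}, not the whole set, so C --> D, E, F violates BCNF; decompose into {C, D, E, F} and {A, B, C}.
Within {C, D, E, F}: {F}⁺ ∩ {C, D, E, F} = {D, E, F}, not the whole set, so F --> D, E violates BCNF; decompose into {D, E, F} and {C, F}.
Within {D, E, F}: {D}⁺ ∩ {D, E, F} = {D, E}, not the whole set, so D --> E violates BCNF; decompose into {D, E} and {D, F}.
{D, E} has no BCNF violation.
{D, F} has no BCNF violation.
{C, F} has no BCNF violation.
{A, B, C} has no BCNF violation.

{A, B, C}; {C, F}; {D, E}; {D, F}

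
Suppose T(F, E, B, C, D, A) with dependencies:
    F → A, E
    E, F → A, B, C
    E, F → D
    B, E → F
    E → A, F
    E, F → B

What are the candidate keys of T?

{E} is a candidate key since {E}⁺ = {A, B, C, D, E, F} covers every attribute.
{F} is a candidate key since {F}⁺ = {A, B, C, D, E, F} covers every attribute.
These are minimal and exhaustive — every other superkey contains one of them.

{E}, {F}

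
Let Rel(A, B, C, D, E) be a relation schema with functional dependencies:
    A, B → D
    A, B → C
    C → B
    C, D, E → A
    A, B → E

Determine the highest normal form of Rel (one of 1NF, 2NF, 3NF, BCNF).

Candidate keys: {A, B}, {A, C}, {C, D, E}. Prime attributes: {A, B, C, D, E}.
For C → B we have {C}⁺ = {B, C}; {C} is not a superkey, so BCNF fails.
But every attribute on its right side ({B}) is prime, and the same holds for every other non-superkey FD, so 3NF still holds.

3NF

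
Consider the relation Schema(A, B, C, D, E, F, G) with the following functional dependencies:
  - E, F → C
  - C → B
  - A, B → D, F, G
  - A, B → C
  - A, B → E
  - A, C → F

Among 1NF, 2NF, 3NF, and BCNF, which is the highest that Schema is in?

Candidate keys: {A, B}, {A, C}, {A, E, F}. Prime attributes: {A, B, C, E, F}.
For E, F → C we have {E, F}⁺ = {B, C, E, F}; {E, F} is not a superkey, so BCNF fails.
But every attribute on its right side ({C}) is prime, and the same holds for every other non-superkey FD, so 3NF still holds.

3NF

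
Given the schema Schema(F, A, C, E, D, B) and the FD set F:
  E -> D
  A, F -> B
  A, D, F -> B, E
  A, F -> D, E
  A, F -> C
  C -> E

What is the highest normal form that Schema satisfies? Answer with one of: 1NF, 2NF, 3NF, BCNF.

Candidate key: {A, F}. Prime attributes: {A, F}.
E -> D breaks BCNF: {E}⁺ = {D, E}, so {E} is not a superkey.
E -> D has non-prime {D} on the right and a non-superkey on the left, so 3NF fails.
No non-prime attribute depends on a proper subset of any candidate key, so 2NF holds.

2NF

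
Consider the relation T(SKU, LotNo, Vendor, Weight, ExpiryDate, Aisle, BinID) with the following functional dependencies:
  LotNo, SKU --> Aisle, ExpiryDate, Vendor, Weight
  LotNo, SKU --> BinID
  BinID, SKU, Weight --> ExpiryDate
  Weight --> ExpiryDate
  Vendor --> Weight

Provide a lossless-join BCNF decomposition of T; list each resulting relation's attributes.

Candidate key of the original relation: {LotNo, SKU}.
In {Aisle, BinID, ExpiryDate, LotNo, SKU, Vendor, Weight}, {BinID, SKU, Weight} is not a superkey ({BinID, SKU, Weight}⁺ restricted to this set is {BinID, ExpiryDate, SKU, Weight}), so split on BinID, SKU, Weight --> ExpiryDate into {BinID, ExpiryDate, SKU, Weight} and {Aisle, BinID, LotNo, SKU, Vendor, Weight}.
In {BinID, ExpiryDate, SKU, Weight}, {Weight} is not a superkey ({Weight}⁺ restricted to this set is {ExpiryDate, Weight}), so split on Weight --> ExpiryDate into {ExpiryDate, Weight} and {BinID, SKU, Weight}.
{ExpiryDate, Weight} is in BCNF.
{BinID, SKU, Weight} is in BCNF.
In {Aisle, BinID, LotNo, SKU, Vendor, Weight}, {Vendor} is not a superkey ({Vendor}⁺ restricted to this set is {Vendor, Weight}), so split on Vendor --> Weight into {Vendor, Weight} and {Aisle, BinID, LotNo, SKU, Vendor}.
{Vendor, Weight} is in BCNF.
{Aisle, BinID, LotNo, SKU, Vendor} is in BCNF.

{Aisle, BinID, LotNo, SKU, Vendor}; {BinID, SKU, Weight}; {ExpiryDate, Weight}; {Vendor, Weight}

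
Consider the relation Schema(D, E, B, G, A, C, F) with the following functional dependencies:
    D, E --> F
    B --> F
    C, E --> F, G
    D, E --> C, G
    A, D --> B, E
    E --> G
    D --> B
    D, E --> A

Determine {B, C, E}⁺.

{B, C, E, F, G}

Start with {B, C, E}.
B --> F applies; add {F} → now {B, C, E, F}.
C, E --> F, G applies; add {G} → now {B, C, E, F, G}.
No further FD applies.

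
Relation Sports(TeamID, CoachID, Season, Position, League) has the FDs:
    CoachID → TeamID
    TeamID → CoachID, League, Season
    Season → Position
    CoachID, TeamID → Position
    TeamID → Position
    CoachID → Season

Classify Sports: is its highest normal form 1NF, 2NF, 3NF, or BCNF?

Candidate keys: {CoachID}, {TeamID}. Prime attributes: {CoachID, TeamID}.
Season → Position: {Season}⁺ = {Position, Season}, which is not all of the attributes, so the left side is not a superkey — BCNF is violated.
Season → Position determines the non-prime attribute {Position} from a non-superkey — 3NF is violated.
With only single-attribute keys there can be no partial dependency, so 2NF holds.

2NF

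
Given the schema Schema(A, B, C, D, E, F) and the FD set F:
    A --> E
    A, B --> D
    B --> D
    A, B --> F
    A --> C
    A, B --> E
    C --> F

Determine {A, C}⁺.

Start with {A, C}.
A --> E applies; add {E} → now {A, C, E}.
C --> F applies; add {F} → now {A, C, E, F}.
No further FD applies.

{A, C, E, F}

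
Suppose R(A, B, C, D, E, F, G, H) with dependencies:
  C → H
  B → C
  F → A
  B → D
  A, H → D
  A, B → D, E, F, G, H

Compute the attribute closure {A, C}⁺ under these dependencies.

Start with {A, C}.
C → H applies; add {H} → now {A, C, H}.
A, H → D applies; add {D} → now {A, C, D, H}.
No further FD applies.

{A, C, D, H}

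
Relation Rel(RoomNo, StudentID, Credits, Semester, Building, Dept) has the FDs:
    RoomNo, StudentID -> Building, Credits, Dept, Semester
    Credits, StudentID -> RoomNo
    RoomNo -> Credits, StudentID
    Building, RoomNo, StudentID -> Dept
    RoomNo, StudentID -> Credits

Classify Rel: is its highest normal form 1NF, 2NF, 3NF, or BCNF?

BCNF

Candidate keys: {Credits, StudentID}, {RoomNo}. Prime attributes: {Credits, RoomNo, StudentID}.
The left-hand side of every FD is a superkey, so BCNF is satisfied.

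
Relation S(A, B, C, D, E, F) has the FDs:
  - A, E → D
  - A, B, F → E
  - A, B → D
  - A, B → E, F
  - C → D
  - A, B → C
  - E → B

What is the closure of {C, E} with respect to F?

Start with {C, E}.
C → D applies; add {D} → now {C, D, E}.
E → B applies; add {B} → now {B, C, D, E}.
No further FD applies.

{B, C, D, E}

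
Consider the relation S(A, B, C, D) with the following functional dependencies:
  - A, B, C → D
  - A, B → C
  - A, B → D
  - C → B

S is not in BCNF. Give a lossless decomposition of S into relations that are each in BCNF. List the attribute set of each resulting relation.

Candidate keys of the original relation: {A, B}, {A, C}.
{A, B, C, D}: {C} determines {B, C} here but is not a superkey — split on C → B, giving {B, C} and {A, C, D}.
{B, C} has no BCNF violation.
{A, C, D} has no BCNF violation.

{A, C, D}; {B, C}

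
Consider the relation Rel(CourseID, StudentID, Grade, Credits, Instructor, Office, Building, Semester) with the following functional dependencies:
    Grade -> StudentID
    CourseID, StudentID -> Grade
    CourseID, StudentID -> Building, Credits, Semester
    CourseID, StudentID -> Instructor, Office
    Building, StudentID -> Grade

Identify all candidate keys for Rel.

{CourseID, Grade}, {CourseID, StudentID}

Attributes never on any right-hand side: {CourseID} — every candidate key must contain it.
Closure of {CourseID, Grade} is {Building, CourseID, Credits, Grade, Instructor, Office, Semester, StudentID}, the whole schema; {CourseID, Grade} is a candidate key.
Closure of {CourseID, StudentID} is {Building, CourseID, Credits, Grade, Instructor, Office, Semester, StudentID}, the whole schema; {CourseID, StudentID} is a candidate key.
These are minimal and exhaustive — every other superkey contains one of them.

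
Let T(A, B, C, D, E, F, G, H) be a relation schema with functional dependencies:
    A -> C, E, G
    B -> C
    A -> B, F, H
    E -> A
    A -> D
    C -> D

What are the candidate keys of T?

{A}⁺ = {A, B, C, D, E, F, G, H} — all of the relation — so {A} is a candidate key.
{E}⁺ = {A, B, C, D, E, F, G, H} — all of the relation — so {E} is a candidate key.
Any other superkey properly contains one of these, so there are no further candidate keys.

{A}, {E}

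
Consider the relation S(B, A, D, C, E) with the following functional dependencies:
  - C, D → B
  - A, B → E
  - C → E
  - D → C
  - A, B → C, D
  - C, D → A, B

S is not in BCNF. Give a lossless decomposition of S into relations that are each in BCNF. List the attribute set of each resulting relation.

{A, B, C, D}; {C, E}

Candidate keys of the original relation: {A, B}, {D}.
Within {A, B, C, D, E}: {C}⁺ ∩ {A, B, C, D, E} = {C, E}, not the whole set, so C → E violates BCNF; decompose into {C, E} and {A, B, C, D}.
{C, E}: every determinant is a superkey — BCNF.
{A, B, C, D}: every determinant is a superkey — BCNF.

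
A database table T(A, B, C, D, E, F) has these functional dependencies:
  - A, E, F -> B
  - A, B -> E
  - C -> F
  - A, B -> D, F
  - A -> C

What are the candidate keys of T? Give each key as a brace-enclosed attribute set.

{A, B}, {A, E}

{A} never appears on the right of any FD, so every key must include it.
Closure of {A, B} is {A, B, C, D, E, F}, the whole schema; {A, B} is a candidate key.
Closure of {A, E} is {A, B, C, D, E, F}, the whole schema; {A, E} is a candidate key.
Any other superkey properly contains one of these, so there are no further candidate keys.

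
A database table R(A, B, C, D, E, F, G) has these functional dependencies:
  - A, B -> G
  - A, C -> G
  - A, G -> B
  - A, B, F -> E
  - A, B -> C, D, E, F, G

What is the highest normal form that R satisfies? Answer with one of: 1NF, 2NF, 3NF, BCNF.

Candidate keys: {A, B}, {A, C}, {A, G}. Prime attributes: {A, B, C, G}.
Each dependency's left side is a superkey — BCNF holds.

BCNF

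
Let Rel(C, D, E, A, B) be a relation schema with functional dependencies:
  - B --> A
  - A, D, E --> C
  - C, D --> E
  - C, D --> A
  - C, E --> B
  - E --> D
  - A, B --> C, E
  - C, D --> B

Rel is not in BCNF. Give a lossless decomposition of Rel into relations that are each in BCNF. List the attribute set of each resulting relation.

Candidate keys of the original relation: {A, E}, {B}, {C, D}, {C, E}.
Within {A, B, C, D, E}: {E}⁺ ∩ {A, B, C, D, E} = {D, E}, not the whole set, so E --> D violates BCNF; decompose into {D, E} and {A, B, C, E}.
{D, E} is in BCNF.
{A, B, C, E} is in BCNF.

{A, B, C, E}; {D, E}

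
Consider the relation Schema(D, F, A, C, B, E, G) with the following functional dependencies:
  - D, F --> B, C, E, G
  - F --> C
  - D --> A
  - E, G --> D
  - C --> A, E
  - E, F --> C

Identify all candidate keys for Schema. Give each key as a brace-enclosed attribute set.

No FD produces {F}, so it must be in every candidate key.
{D, F}⁺ = {A, B, C, D, E, F, G} — all of the relation — so {D, F} is a candidate key.
{F, G}⁺ = {A, B, C, D, E, F, G} — all of the relation — so {F, G} is a candidate key.
No proper subset of any of these is a key, and no other minimal superkey exists.

{D, F}, {F, G}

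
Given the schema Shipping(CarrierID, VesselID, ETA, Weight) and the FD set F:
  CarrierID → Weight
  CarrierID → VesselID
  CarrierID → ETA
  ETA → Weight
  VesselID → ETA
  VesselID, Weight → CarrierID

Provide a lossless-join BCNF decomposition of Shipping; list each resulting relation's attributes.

{CarrierID, ETA, VesselID}; {ETA, Weight}

Candidate keys of the original relation: {CarrierID}, {VesselID}.
Within {CarrierID, ETA, VesselID, Weight}: {ETA}⁺ ∩ {CarrierID, ETA, VesselID, Weight} = {ETA, Weight}, not the whole set, so ETA → Weight violates BCNF; decompose into {ETA, Weight} and {CarrierID, ETA, VesselID}.
{ETA, Weight} has no BCNF violation.
{CarrierID, ETA, VesselID} has no BCNF violation.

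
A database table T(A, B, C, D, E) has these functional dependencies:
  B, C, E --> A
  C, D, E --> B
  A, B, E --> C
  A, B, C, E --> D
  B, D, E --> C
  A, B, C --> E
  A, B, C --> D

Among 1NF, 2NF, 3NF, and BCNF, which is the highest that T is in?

BCNF

Candidate keys: {A, B, C}, {A, B, E}, {B, C, E}, {B, D, E}, {C, D, E}. Prime attributes: {A, B, C, D, E}.
Each dependency's left side is a superkey — BCNF holds.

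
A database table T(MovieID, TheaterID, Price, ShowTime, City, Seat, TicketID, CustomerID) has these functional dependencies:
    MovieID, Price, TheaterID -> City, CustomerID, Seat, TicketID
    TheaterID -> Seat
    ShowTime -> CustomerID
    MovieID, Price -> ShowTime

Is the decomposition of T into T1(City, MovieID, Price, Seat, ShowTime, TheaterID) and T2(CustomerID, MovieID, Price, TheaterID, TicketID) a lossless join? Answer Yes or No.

T1 ∩ T2 = {MovieID, Price, TheaterID}; its closure under F is {City, CustomerID, MovieID, Price, Seat, ShowTime, TheaterID, TicketID}.
This includes all of T1, so the common attributes are a superkey of T1 — the join is lossless.

Yes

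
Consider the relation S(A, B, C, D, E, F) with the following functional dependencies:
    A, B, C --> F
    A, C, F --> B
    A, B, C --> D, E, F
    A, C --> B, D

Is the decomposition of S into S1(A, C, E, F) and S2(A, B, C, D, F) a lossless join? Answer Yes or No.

Yes

Common attributes: {A, C, F}; their closure is {A, B, C, D, E, F}.
Since S1 ⊆ {A, B, C, D, E, F}, the intersection is a superkey of S1; the decomposition is lossless.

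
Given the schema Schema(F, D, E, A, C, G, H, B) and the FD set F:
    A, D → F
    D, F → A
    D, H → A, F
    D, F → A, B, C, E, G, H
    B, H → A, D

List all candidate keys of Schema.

{A, D}, {B, H}, {D, F}, {D, H}

Closure of {A, D} is {A, B, C, D, E, F, G, H}, the whole schema; {A, D} is a candidate key.
Closure of {B, H} is {A, B, C, D, E, F, G, H}, the whole schema; {B, H} is a candidate key.
Closure of {D, F} is {A, B, C, D, E, F, G, H}, the whole schema; {D, F} is a candidate key.
Closure of {D, H} is {A, B, C, D, E, F, G, H}, the whole schema; {D, H} is a candidate key.
No proper subset of any of these is a key, and no other minimal superkey exists.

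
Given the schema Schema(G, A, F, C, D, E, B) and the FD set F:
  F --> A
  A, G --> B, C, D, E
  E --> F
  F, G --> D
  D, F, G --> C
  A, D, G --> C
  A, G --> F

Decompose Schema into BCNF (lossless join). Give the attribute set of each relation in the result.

{A, F}; {B, C, D, E, G}; {E, F}

Candidate keys of the original relation: {A, G}, {E, G}, {F, G}.
In {A, B, C, D, E, F, G}, {F} is not a superkey ({F}⁺ restricted to this set is {A, F}), so split on F --> A into {A, F} and {B, C, D, E, F, G}.
{A, F} is in BCNF.
In {B, C, D, E, F, G}, {E} is not a superkey ({E}⁺ restricted to this set is {E, F}), so split on E --> F into {E, F} and {B, C, D, E, G}.
{E, F} is in BCNF.
{B, C, D, E, G} is in BCNF.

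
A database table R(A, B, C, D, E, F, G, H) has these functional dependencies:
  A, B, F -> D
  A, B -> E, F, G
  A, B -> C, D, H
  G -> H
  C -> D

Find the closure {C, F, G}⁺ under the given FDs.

{C, D, F, G, H}

Start with {C, F, G}.
G -> H applies; add {H} → now {C, F, G, H}.
C -> D applies; add {D} → now {C, D, F, G, H}.
No further FD applies.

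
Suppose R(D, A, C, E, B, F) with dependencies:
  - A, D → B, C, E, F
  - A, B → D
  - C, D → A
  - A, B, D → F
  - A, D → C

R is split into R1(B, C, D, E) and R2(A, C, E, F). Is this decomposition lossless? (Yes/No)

Common attributes: {C, E}; their closure is {C, E}.
The closure covers neither R1 nor R2 entirely; the join is not lossless.

No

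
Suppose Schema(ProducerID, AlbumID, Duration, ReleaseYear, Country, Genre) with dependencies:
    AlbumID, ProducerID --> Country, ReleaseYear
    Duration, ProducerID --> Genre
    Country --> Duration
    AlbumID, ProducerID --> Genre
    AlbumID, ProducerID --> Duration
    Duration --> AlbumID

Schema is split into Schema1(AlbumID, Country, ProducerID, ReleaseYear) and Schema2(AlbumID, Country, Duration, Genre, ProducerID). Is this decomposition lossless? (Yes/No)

Yes

Schema1 ∩ Schema2 = {AlbumID, Country, ProducerID}; its closure under F is {AlbumID, Country, Duration, Genre, ProducerID, ReleaseYear}.
This includes all of Schema1, so the common attributes are a superkey of Schema1 — the join is lossless.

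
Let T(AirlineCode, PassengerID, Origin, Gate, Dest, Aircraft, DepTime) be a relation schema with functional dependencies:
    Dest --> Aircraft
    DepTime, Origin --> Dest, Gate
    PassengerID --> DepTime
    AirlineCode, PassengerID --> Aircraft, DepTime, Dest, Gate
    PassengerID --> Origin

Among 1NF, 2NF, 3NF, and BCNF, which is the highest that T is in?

1NF

Candidate key: {AirlineCode, PassengerID}. Prime attributes: {AirlineCode, PassengerID}.
For Dest --> Aircraft we have {Dest}⁺ = {Aircraft, Dest}; {Dest} is not a superkey, so BCNF fails.
Because {Aircraft} is non-prime and the left side of Dest --> Aircraft is not a superkey, the relation is not in 3NF.
Since {PassengerID} ⊂ {AirlineCode, PassengerID} and {PassengerID}⁺ ⊇ {Aircraft, DepTime, Dest, Gate, Origin} with {Aircraft, DepTime, Dest, Gate, Origin} non-prime, there is a partial dependency; 2NF fails.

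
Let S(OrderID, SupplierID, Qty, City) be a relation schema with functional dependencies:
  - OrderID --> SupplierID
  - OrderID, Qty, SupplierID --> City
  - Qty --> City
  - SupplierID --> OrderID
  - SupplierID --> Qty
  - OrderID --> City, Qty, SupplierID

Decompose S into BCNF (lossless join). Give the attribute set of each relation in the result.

{City, Qty}; {OrderID, Qty, SupplierID}

Candidate keys of the original relation: {OrderID}, {SupplierID}.
In {City, OrderID, Qty, SupplierID}, {Qty} is not a superkey ({Qty}⁺ restricted to this set is {City, Qty}), so split on Qty --> City into {City, Qty} and {OrderID, Qty, SupplierID}.
{City, Qty} is in BCNF.
{OrderID, Qty, SupplierID} is in BCNF.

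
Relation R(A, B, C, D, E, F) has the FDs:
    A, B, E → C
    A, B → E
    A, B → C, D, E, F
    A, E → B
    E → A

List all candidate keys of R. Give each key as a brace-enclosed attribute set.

Closure of {E} is {A, B, C, D, E, F}, the whole schema; {E} is a candidate key.
Closure of {A, B} is {A, B, C, D, E, F}, the whole schema; {A, B} is a candidate key.
These are minimal and exhaustive — every other superkey contains one of them.

{A, B}, {E}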